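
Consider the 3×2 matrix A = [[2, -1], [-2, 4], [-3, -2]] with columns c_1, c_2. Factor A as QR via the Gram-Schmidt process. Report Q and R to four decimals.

c_1 = (2, -2, -3); ‖c_1‖ = 4.1231, so q_1 = (0.4851, -0.4851, -0.7276).
q_1·c_2 = 0.4851·(-1) + (-0.4851)·4 + (-0.7276)·(-2) = -0.9701.
u_2 = c_2 + 0.9701·q_1 = (-0.5294, 3.5294, -2.7059).
‖u_2‖ = 4.4787, so q_2 = (-0.1182, 0.7880, -0.6042).

Q = [[0.4851, -0.1182], [-0.4851, 0.7880], [-0.7276, -0.6042]], R = [[4.1231, -0.9701], [0.0000, 4.4787]]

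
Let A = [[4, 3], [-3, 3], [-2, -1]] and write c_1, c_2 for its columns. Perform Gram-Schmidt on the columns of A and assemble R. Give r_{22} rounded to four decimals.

r_{22} = 4.2589

q_1 = c_1/‖c_1‖ = (4, -3, -2)/5.3852 = (0.7428, -0.5571, -0.3714).
r_{12} = q_1·c_2 = 0.9285.
u_2 = c_2 − 0.9285·q_1 = (2.3103, 3.5172, -0.6552).
r_{22} = ‖u_2‖ = 4.2589.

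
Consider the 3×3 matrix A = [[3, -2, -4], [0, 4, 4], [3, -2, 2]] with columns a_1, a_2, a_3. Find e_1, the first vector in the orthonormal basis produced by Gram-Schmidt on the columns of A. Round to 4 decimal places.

e_1 = (0.7071, 0.0000, 0.7071)

a_1 = (3, 0, 3); ‖a_1‖ = 4.2426, so e_1 = (0.7071, 0.0000, 0.7071).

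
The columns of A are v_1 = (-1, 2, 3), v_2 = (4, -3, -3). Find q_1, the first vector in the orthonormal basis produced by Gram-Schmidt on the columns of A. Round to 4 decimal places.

q_1 = v_1/‖v_1‖ = (-1, 2, 3)/3.7417 = (-0.2673, 0.5345, 0.8018).

q_1 = (-0.2673, 0.5345, 0.8018)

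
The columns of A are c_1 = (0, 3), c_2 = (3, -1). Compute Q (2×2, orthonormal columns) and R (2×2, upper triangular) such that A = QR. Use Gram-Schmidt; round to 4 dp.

Q = [[0.0000, 1.0000], [1.0000, 0.0000]], R = [[3.0000, -1.0000], [0.0000, 3.0000]]

c_1 = (0, 3); ‖c_1‖ = 3.0000, so e_1 = (0.0000, 1.0000).
e_1·c_2 = 0.0000·3 + 1.0000·(-1) = -1.0000.
u_2 = c_2 + 1.0000·e_1 = (3.0000, 0.0000).
‖u_2‖ = 3.0000, so e_2 = (1.0000, 0.0000).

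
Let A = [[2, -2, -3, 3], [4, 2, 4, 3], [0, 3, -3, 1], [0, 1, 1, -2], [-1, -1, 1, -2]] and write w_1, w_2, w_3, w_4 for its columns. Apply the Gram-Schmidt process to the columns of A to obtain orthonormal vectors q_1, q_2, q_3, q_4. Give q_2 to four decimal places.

w_1 = (2, 4, 0, 0, -1); ‖w_1‖ = 4.5826, so q_1 = (0.4364, 0.8729, 0.0000, 0.0000, -0.2182).
q_1·w_2 = 0.4364·(-2) + 0.8729·2 + 0.0000·3 + 0.0000·1 + (-0.2182)·(-1) = 1.0911.
u_2 = w_2 − 1.0911·q_1 = (-2.4762, 1.0476, 3.0000, 1.0000, -0.7619).
‖u_2‖ = 4.2201, so q_2 = (-0.5868, 0.2482, 0.7109, 0.2370, -0.1805).

q_2 = (-0.5868, 0.2482, 0.7109, 0.2370, -0.1805)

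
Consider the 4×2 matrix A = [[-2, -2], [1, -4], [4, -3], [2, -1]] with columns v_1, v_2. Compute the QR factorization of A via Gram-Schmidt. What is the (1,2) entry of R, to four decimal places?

v_1 = (-2, 1, 4, 2); ‖v_1‖ = 5.0000, so e_1 = (-0.4000, 0.2000, 0.8000, 0.4000).
r_{12} = e_1·v_2 = -2.8000.

r_{12} = -2.8000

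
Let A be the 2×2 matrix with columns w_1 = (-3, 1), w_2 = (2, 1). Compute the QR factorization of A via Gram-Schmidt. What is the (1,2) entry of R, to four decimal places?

r_{12} = -1.5811

q_1 = w_1/‖w_1‖ = (-3, 1)/3.1623 = (-0.9487, 0.3162).
r_{12} = q_1·w_2 = -1.5811.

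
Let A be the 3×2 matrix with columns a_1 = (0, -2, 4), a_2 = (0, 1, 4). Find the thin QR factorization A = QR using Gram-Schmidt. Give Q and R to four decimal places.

Q = [[0.0000, 0.0000], [-0.4472, 0.8944], [0.8944, 0.4472]], R = [[4.4721, 3.1305], [0.0000, 2.6833]]

a_1 = (0, -2, 4); ‖a_1‖ = 4.4721, so e_1 = (0.0000, -0.4472, 0.8944).
e_1·a_2 = 0.0000·0 + (-0.4472)·1 + 0.8944·4 = 3.1305.
u_2 = a_2 − 3.1305·e_1 = (0.0000, 2.4000, 1.2000).
‖u_2‖ = 2.6833, so e_2 = (0.0000, 0.8944, 0.4472).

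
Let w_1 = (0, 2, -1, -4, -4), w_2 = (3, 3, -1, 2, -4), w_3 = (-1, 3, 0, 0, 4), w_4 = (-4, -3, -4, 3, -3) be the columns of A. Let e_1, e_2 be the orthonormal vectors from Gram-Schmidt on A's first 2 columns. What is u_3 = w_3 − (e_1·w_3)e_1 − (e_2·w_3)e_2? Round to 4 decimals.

u_3 = (-0.4581, 3.9360, -0.3777, -0.4269, 2.4893)

w_1 = (0, 2, -1, -4, -4); ‖w_1‖ = 6.0828, so e_1 = (0.0000, 0.3288, -0.1644, -0.6576, -0.6576).
e_1·w_2 = 0.0000·3 + 0.3288·3 + (-0.1644)·(-1) + (-0.6576)·2 + (-0.6576)·(-4) = 2.4660.
u_2 = w_2 − 2.4660·e_1 = (3.0000, 2.1892, -0.5946, 3.6216, -2.3784).
‖u_2‖ = 5.7375, so e_2 = (0.5229, 0.3816, -0.1036, 0.6312, -0.4145).
e_1·w_3 = 0.0000·(-1) + 0.3288·3 + (-0.1644)·0 + (-0.6576)·0 + (-0.6576)·4 = -1.6440; e_2·w_3 = 0.5229·(-1) + 0.3816·3 + (-0.1036)·0 + 0.6312·0 + (-0.4145)·4 = -1.0363.
u_3 = w_3 + 1.6440·e_1 + 1.0363·e_2 = (-0.4581, 3.9360, -0.3777, -0.4269, 2.4893).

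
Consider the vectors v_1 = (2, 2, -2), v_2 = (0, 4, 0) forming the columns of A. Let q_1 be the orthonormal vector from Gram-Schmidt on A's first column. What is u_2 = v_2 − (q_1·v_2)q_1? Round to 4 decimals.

q_1 = v_1/‖v_1‖ = (2, 2, -2)/3.4641 = (0.5774, 0.5774, -0.5774).
r_{12} = q_1·v_2 = 2.3094.
u_2 = v_2 − 2.3094·q_1 = (-1.3333, 2.6667, 1.3333).

u_2 = (-1.3333, 2.6667, 1.3333)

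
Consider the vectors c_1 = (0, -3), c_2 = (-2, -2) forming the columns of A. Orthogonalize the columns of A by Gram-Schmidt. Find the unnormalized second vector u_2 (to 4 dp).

u_2 = (-2.0000, 0.0000)

c_1 = (0, -3); ‖c_1‖ = 3.0000, so e_1 = (0.0000, -1.0000).
e_1·c_2 = 0.0000·(-2) + (-1.0000)·(-2) = 2.0000.
u_2 = c_2 − 2.0000·e_1 = (-2.0000, 0.0000).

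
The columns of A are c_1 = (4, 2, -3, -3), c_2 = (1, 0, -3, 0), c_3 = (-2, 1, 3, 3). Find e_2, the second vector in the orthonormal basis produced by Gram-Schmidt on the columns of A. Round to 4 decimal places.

e_2 = (-0.1563, -0.2904, -0.8376, 0.4355)

c_1 = (4, 2, -3, -3); ‖c_1‖ = 6.1644, so e_1 = (0.6489, 0.3244, -0.4867, -0.4867).
e_1·c_2 = 0.6489·1 + 0.3244·0 + (-0.4867)·(-3) + (-0.4867)·0 = 2.1089.
u_2 = c_2 − 2.1089·e_1 = (-0.3684, -0.6842, -1.9737, 1.0263).
‖u_2‖ = 2.3564, so e_2 = (-0.1563, -0.2904, -0.8376, 0.4355).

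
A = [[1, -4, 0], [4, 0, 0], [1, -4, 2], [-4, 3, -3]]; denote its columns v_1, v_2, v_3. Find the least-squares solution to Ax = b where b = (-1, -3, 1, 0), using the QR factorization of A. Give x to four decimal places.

x = (-0.7415, 0.0725, 1.0472)

v_1 = (1, 4, 1, -4); ‖v_1‖ = 5.8310, so e_1 = (0.1715, 0.6860, 0.1715, -0.6860).
e_1·v_2 = 0.1715·(-4) + 0.6860·0 + 0.1715·(-4) + (-0.6860)·3 = -3.4300.
u_2 = v_2 + 3.4300·e_1 = (-3.4118, 2.3529, -3.4118, 0.6471).
‖u_2‖ = 5.4070, so e_2 = (-0.6310, 0.4352, -0.6310, 0.1197).
e_1·v_3 = 0.1715·0 + 0.6860·0 + 0.1715·2 + (-0.6860)·(-3) = 2.4010; e_2·v_3 = (-0.6310)·0 + 0.4352·0 + (-0.6310)·2 + 0.1197·(-3) = -1.6210.
u_3 = v_3 − 2.4010·e_1 + 1.6210·e_2 = (-1.4346, -0.9416, 0.5654, -1.1590).
‖u_3‖ = 2.1465, so e_3 = (-0.6683, -0.4387, 0.2634, -0.5399).
Qᵀb = (-2.0580, -1.3055, 2.2478).
Back-substitute: x_3 = 2.2478/2.1465 = 1.0472.
x_2 = (-1.3055 + 1.6210·1.0472)/5.4070 = 0.0725.
x_1 = (-2.0580 + 3.4300·0.0725 − 2.4010·1.0472)/5.8310 = -0.7415.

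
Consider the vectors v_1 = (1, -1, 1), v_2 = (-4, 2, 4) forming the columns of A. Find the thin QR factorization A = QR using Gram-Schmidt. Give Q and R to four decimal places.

Q = [[0.5774, -0.5661], [-0.5774, 0.2265], [0.5774, 0.7926]], R = [[1.7321, -1.1547], [0.0000, 5.8878]]

v_1 = (1, -1, 1); ‖v_1‖ = 1.7321, so q_1 = (0.5774, -0.5774, 0.5774).
q_1·v_2 = 0.5774·(-4) + (-0.5774)·2 + 0.5774·4 = -1.1547.
u_2 = v_2 + 1.1547·q_1 = (-3.3333, 1.3333, 4.6667).
‖u_2‖ = 5.8878, so q_2 = (-0.5661, 0.2265, 0.7926).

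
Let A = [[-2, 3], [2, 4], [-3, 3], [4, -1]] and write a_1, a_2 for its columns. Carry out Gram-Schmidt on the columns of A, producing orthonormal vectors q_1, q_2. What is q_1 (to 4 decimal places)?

a_1 = (-2, 2, -3, 4); ‖a_1‖ = 5.7446, so q_1 = (-0.3482, 0.3482, -0.5222, 0.6963).

q_1 = (-0.3482, 0.3482, -0.5222, 0.6963)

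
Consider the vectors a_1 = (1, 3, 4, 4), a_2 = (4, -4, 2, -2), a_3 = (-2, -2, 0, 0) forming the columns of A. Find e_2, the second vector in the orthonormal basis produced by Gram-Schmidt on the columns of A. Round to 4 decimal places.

e_2 = (0.6756, -0.5527, 0.4453, -0.1996)

e_1 = a_1/‖a_1‖ = (1, 3, 4, 4)/6.4807 = (0.1543, 0.4629, 0.6172, 0.6172).
r_{12} = e_1·a_2 = -1.2344.
u_2 = a_2 + 1.2344·e_1 = (4.1905, -3.4286, 2.7619, -1.2381).
‖u_2‖ = 6.2029, so e_2 = (0.6756, -0.5527, 0.4453, -0.1996).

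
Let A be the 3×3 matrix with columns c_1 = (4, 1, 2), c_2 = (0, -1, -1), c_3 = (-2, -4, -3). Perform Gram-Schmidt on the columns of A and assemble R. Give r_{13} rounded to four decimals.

r_{13} = -3.9279

e_1 = c_1/‖c_1‖ = (4, 1, 2)/4.5826 = (0.8729, 0.2182, 0.4364).
r_{13} = e_1·c_3 = -3.9279.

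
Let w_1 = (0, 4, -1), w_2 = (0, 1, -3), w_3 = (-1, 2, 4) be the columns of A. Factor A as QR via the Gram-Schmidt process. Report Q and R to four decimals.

w_1 = (0, 4, -1); ‖w_1‖ = 4.1231, so q_1 = (0.0000, 0.9701, -0.2425).
q_1·w_2 = 0.0000·0 + 0.9701·1 + (-0.2425)·(-3) = 1.6977.
u_2 = w_2 − 1.6977·q_1 = (0.0000, -0.6471, -2.5882).
‖u_2‖ = 2.6679, so q_2 = (0.0000, -0.2425, -0.9701).
q_1·w_3 = 0.0000·(-1) + 0.9701·2 + (-0.2425)·4 = 0.9701; q_2·w_3 = 0.0000·(-1) + (-0.2425)·2 + (-0.9701)·4 = -4.3656.
u_3 = w_3 − 0.9701·q_1 + 4.3656·q_2 = (-1.0000, 0.0000, 0.0000).
‖u_3‖ = 1.0000, so q_3 = (-1.0000, 0.0000, 0.0000).

Q = [[0.0000, 0.0000, -1.0000], [0.9701, -0.2425, 0.0000], [-0.2425, -0.9701, 0.0000]], R = [[4.1231, 1.6977, 0.9701], [0.0000, 2.6679, -4.3656], [0.0000, 0.0000, 1.0000]]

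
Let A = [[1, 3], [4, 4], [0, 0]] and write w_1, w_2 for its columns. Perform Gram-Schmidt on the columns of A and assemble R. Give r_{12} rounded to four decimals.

r_{12} = 4.6082

q_1 = w_1/‖w_1‖ = (1, 4, 0)/4.1231 = (0.2425, 0.9701, 0.0000).
r_{12} = q_1·w_2 = 4.6082.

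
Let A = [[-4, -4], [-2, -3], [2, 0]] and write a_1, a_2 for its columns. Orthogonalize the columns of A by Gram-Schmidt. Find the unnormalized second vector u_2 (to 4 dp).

u_2 = (-0.3333, -1.1667, -1.8333)

a_1 = (-4, -2, 2); ‖a_1‖ = 4.8990, so q_1 = (-0.8165, -0.4082, 0.4082).
q_1·a_2 = (-0.8165)·(-4) + (-0.4082)·(-3) + 0.4082·0 = 4.4907.
u_2 = a_2 − 4.4907·q_1 = (-0.3333, -1.1667, -1.8333).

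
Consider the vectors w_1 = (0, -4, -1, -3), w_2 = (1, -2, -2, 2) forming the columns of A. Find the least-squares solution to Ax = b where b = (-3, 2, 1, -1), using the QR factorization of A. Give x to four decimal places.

w_1 = (0, -4, -1, -3); ‖w_1‖ = 5.0990, so q_1 = (0.0000, -0.7845, -0.1961, -0.5883).
q_1·w_2 = 0.0000·1 + (-0.7845)·(-2) + (-0.1961)·(-2) + (-0.5883)·2 = 0.7845.
u_2 = w_2 − 0.7845·q_1 = (1.0000, -1.3846, -1.8462, 2.4615).
‖u_2‖ = 3.5192, so q_2 = (0.2842, -0.3934, -0.5246, 0.6995).
Qᵀb = (-1.1767, -2.8634).
Back-substitute: x_2 = -2.8634/3.5192 = -0.8137.
x_1 = (-1.1767 − 0.7845·(-0.8137))/5.0990 = -0.1056.

x = (-0.1056, -0.8137)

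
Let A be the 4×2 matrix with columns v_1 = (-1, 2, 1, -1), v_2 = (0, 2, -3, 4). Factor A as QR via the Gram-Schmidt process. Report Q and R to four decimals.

Q = [[-0.3780, -0.0814], [0.7559, 0.5427], [0.3780, -0.4885], [-0.3780, 0.6784]], R = [[2.6458, -1.1339], [0.0000, 5.2644]]

v_1 = (-1, 2, 1, -1); ‖v_1‖ = 2.6458, so q_1 = (-0.3780, 0.7559, 0.3780, -0.3780).
q_1·v_2 = (-0.3780)·0 + 0.7559·2 + 0.3780·(-3) + (-0.3780)·4 = -1.1339.
u_2 = v_2 + 1.1339·q_1 = (-0.4286, 2.8571, -2.5714, 3.5714).
‖u_2‖ = 5.2644, so q_2 = (-0.0814, 0.5427, -0.4885, 0.6784).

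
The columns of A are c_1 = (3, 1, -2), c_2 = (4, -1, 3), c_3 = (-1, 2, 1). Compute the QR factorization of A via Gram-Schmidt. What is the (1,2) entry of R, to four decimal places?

c_1 = (3, 1, -2); ‖c_1‖ = 3.7417, so e_1 = (0.8018, 0.2673, -0.5345).
r_{12} = e_1·c_2 = 1.3363.

r_{12} = 1.3363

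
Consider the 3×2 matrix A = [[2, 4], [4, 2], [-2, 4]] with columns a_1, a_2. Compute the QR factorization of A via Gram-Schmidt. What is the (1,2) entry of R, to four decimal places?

a_1 = (2, 4, -2); ‖a_1‖ = 4.8990, so e_1 = (0.4082, 0.8165, -0.4082).
r_{12} = e_1·a_2 = 1.6330.

r_{12} = 1.6330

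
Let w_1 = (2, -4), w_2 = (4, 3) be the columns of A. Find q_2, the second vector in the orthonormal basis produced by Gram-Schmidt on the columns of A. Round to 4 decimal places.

q_2 = (0.8944, 0.4472)

q_1 = w_1/‖w_1‖ = (2, -4)/4.4721 = (0.4472, -0.8944).
r_{12} = q_1·w_2 = -0.8944.
u_2 = w_2 + 0.8944·q_1 = (4.4000, 2.2000).
‖u_2‖ = 4.9193, so q_2 = (0.8944, 0.4472).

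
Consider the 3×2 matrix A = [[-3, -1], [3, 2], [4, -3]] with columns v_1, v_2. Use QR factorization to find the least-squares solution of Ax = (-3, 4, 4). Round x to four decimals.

v_1 = (-3, 3, 4); ‖v_1‖ = 5.8310, so q_1 = (-0.5145, 0.5145, 0.6860).
q_1·v_2 = (-0.5145)·(-1) + 0.5145·2 + 0.6860·(-3) = -0.5145.
u_2 = v_2 + 0.5145·q_1 = (-1.2647, 2.2647, -2.6471).
‖u_2‖ = 3.7061, so q_2 = (-0.3412, 0.6111, -0.7142).
Qᵀb = (6.3454, 0.6111).
Back-substitute: x_2 = 0.6111/3.7061 = 0.1649.
x_1 = (6.3454 + 0.5145·0.1649)/5.8310 = 1.1028.

x = (1.1028, 0.1649)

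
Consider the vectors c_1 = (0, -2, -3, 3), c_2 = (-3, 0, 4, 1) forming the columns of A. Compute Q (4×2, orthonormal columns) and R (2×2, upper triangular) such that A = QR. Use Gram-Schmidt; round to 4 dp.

c_1 = (0, -2, -3, 3); ‖c_1‖ = 4.6904, so e_1 = (0.0000, -0.4264, -0.6396, 0.6396).
e_1·c_2 = 0.0000·(-3) + (-0.4264)·0 + (-0.6396)·4 + 0.6396·1 = -1.9188.
u_2 = c_2 + 1.9188·e_1 = (-3.0000, -0.8182, 2.7727, 2.2273).
‖u_2‖ = 4.7242, so e_2 = (-0.6350, -0.1732, 0.5869, 0.4715).

Q = [[0.0000, -0.6350], [-0.4264, -0.1732], [-0.6396, 0.5869], [0.6396, 0.4715]], R = [[4.6904, -1.9188], [0.0000, 4.7242]]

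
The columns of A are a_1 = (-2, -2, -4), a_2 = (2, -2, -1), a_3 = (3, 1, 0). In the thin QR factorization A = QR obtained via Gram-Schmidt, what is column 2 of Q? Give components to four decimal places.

e_1 = a_1/‖a_1‖ = (-2, -2, -4)/4.8990 = (-0.4082, -0.4082, -0.8165).
r_{12} = e_1·a_2 = 0.8165.
u_2 = a_2 − 0.8165·e_1 = (2.3333, -1.6667, -0.3333).
‖u_2‖ = 2.8868, so e_2 = (0.8083, -0.5774, -0.1155).

e_2 = (0.8083, -0.5774, -0.1155)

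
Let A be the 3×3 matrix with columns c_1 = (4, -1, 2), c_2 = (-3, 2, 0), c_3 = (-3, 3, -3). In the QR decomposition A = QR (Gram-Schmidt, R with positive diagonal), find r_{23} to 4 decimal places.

r_{23} = 0.5222

c_1 = (4, -1, 2); ‖c_1‖ = 4.5826, so q_1 = (0.8729, -0.2182, 0.4364).
q_1·c_2 = 0.8729·(-3) + (-0.2182)·2 + 0.4364·0 = -3.0551.
u_2 = c_2 + 3.0551·q_1 = (-0.3333, 1.3333, 1.3333).
‖u_2‖ = 1.9149, so q_2 = (-0.1741, 0.6963, 0.6963).
r_{23} = q_2·c_3 = 0.5222.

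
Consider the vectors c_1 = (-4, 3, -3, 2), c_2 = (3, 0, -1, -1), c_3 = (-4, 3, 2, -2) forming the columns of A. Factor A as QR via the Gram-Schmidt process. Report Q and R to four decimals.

c_1 = (-4, 3, -3, 2); ‖c_1‖ = 6.1644, so q_1 = (-0.6489, 0.4867, -0.4867, 0.3244).
q_1·c_2 = (-0.6489)·3 + 0.4867·0 + (-0.4867)·(-1) + 0.3244·(-1) = -1.7844.
u_2 = c_2 + 1.7844·q_1 = (1.8421, 0.8684, -1.8684, -0.4211).
‖u_2‖ = 2.7957, so q_2 = (0.6589, 0.3106, -0.6683, -0.1506).
q_1·c_3 = (-0.6489)·(-4) + 0.4867·3 + (-0.4867)·2 + 0.3244·(-2) = 2.4333; q_2·c_3 = 0.6589·(-4) + 0.3106·3 + (-0.6683)·2 + (-0.1506)·(-2) = -2.7392.
u_3 = c_3 − 2.4333·q_1 + 2.7392·q_2 = (-0.6162, 2.6667, 1.3535, -3.2020).
‖u_3‖ = 4.4244, so q_3 = (-0.1393, 0.6027, 0.3059, -0.7237).

Q = [[-0.6489, 0.6589, -0.1393], [0.4867, 0.3106, 0.6027], [-0.4867, -0.6683, 0.3059], [0.3244, -0.1506, -0.7237]], R = [[6.1644, -1.7844, 2.4333], [0.0000, 2.7957, -2.7392], [0.0000, 0.0000, 4.4244]]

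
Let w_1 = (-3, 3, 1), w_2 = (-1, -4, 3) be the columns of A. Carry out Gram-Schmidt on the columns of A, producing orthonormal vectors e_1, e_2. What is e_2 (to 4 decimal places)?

e_1 = w_1/‖w_1‖ = (-3, 3, 1)/4.3589 = (-0.6882, 0.6882, 0.2294).
r_{12} = e_1·w_2 = -1.3765.
u_2 = w_2 + 1.3765·e_1 = (-1.9474, -3.0526, 3.3158).
‖u_2‖ = 4.9097, so e_2 = (-0.3966, -0.6218, 0.6754).

e_2 = (-0.3966, -0.6218, 0.6754)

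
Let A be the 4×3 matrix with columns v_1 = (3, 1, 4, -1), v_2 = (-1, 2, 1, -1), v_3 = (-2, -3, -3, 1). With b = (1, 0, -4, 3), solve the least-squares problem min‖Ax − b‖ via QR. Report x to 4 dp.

v_1 = (3, 1, 4, -1); ‖v_1‖ = 5.1962, so e_1 = (0.5774, 0.1925, 0.7698, -0.1925).
e_1·v_2 = 0.5774·(-1) + 0.1925·2 + 0.7698·1 + (-0.1925)·(-1) = 0.7698.
u_2 = v_2 − 0.7698·e_1 = (-1.4444, 1.8519, 0.4074, -0.8519).
‖u_2‖ = 2.5313, so e_2 = (-0.5706, 0.7316, 0.1609, -0.3365).
e_1·v_3 = 0.5774·(-2) + 0.1925·(-3) + 0.7698·(-3) + (-0.1925)·1 = -4.2339; e_2·v_3 = (-0.5706)·(-2) + 0.7316·(-3) + 0.1609·(-3) + (-0.3365)·1 = -1.8729.
u_3 = v_3 + 4.2339·e_1 + 1.8729·e_2 = (-0.6243, -0.8150, 0.5607, -0.4451).
‖u_3‖ = 1.2516, so e_3 = (-0.4988, -0.6512, 0.4480, -0.3556).
Qᵀb = (-3.0792, -2.2240, -3.3576).
Back-substitute: x_3 = -3.3576/1.2516 = -2.6827.
x_2 = (-2.2240 + 1.8729·(-2.6827))/2.5313 = -2.8635.
x_1 = (-3.0792 − 0.7698·(-2.8635) + 4.2339·(-2.6827))/5.1962 = -2.3542.

x = (-2.3542, -2.8635, -2.6827)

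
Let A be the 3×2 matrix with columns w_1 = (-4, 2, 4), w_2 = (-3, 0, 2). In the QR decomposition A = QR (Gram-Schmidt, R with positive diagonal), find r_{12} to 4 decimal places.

w_1 = (-4, 2, 4); ‖w_1‖ = 6.0000, so q_1 = (-0.6667, 0.3333, 0.6667).
r_{12} = q_1·w_2 = 3.3333.

r_{12} = 3.3333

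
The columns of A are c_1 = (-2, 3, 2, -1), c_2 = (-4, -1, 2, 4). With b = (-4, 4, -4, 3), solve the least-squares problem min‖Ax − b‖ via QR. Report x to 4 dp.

c_1 = (-2, 3, 2, -1); ‖c_1‖ = 4.2426, so q_1 = (-0.4714, 0.7071, 0.4714, -0.2357).
q_1·c_2 = (-0.4714)·(-4) + 0.7071·(-1) + 0.4714·2 + (-0.2357)·4 = 1.1785.
u_2 = c_2 − 1.1785·q_1 = (-3.4444, -1.8333, 1.4444, 4.2778).
‖u_2‖ = 5.9675, so q_2 = (-0.5772, -0.3072, 0.2421, 0.7168).
Qᵀb = (2.1213, 2.2623).
Back-substitute: x_2 = 2.2623/5.9675 = 0.3791.
x_1 = (2.1213 − 1.1785·0.3791)/4.2426 = 0.3947.

x = (0.3947, 0.3791)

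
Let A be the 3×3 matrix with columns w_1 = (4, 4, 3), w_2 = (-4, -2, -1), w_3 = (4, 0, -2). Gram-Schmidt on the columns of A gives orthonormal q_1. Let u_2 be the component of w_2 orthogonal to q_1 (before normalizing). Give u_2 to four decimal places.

u_2 = (-1.3659, 0.6341, 0.9756)

q_1 = w_1/‖w_1‖ = (4, 4, 3)/6.4031 = (0.6247, 0.6247, 0.4685).
r_{12} = q_1·w_2 = -4.2167.
u_2 = w_2 + 4.2167·q_1 = (-1.3659, 0.6341, 0.9756).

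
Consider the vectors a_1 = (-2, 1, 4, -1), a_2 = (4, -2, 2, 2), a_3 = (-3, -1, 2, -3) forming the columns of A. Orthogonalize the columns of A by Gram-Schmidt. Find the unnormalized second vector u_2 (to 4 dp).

q_1 = a_1/‖a_1‖ = (-2, 1, 4, -1)/4.6904 = (-0.4264, 0.2132, 0.8528, -0.2132).
r_{12} = q_1·a_2 = -0.8528.
u_2 = a_2 + 0.8528·q_1 = (3.6364, -1.8182, 2.7273, 1.8182).

u_2 = (3.6364, -1.8182, 2.7273, 1.8182)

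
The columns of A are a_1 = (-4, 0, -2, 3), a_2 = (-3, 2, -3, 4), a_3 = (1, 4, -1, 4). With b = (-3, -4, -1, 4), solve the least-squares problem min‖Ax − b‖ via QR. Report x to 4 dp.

x = (3.0576, -2.3141, 0.6754)

a_1 = (-4, 0, -2, 3); ‖a_1‖ = 5.3852, so e_1 = (-0.7428, 0.0000, -0.3714, 0.5571).
e_1·a_2 = (-0.7428)·(-3) + 0.0000·2 + (-0.3714)·(-3) + 0.5571·4 = 5.5709.
u_2 = a_2 − 5.5709·e_1 = (1.1379, 2.0000, -0.9310, 0.8966).
‖u_2‖ = 2.6392, so e_2 = (0.4312, 0.7578, -0.3528, 0.3397).
e_1·a_3 = (-0.7428)·1 + 0.0000·4 + (-0.3714)·(-1) + 0.5571·4 = 1.8570; e_2·a_3 = 0.4312·1 + 0.7578·4 + (-0.3528)·(-1) + 0.3397·4 = 5.1739.
u_3 = a_3 − 1.8570·e_1 − 5.1739·e_2 = (0.1485, 0.0792, 1.5149, 1.2079).
‖u_3‖ = 1.9448, so e_3 = (0.0764, 0.0407, 0.7789, 0.6211).
Qᵀb = (4.8281, -2.6131, 1.3135).
Back-substitute: x_3 = 1.3135/1.9448 = 0.6754.
x_2 = (-2.6131 − 5.1739·0.6754)/2.6392 = -2.3141.
x_1 = (4.8281 − 5.5709·(-2.3141) − 1.8570·0.6754)/5.3852 = 3.0576.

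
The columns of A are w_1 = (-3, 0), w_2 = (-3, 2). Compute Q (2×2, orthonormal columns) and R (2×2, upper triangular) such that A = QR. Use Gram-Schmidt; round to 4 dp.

Q = [[-1.0000, 0.0000], [0.0000, 1.0000]], R = [[3.0000, 3.0000], [0.0000, 2.0000]]

e_1 = w_1/‖w_1‖ = (-3, 0)/3.0000 = (-1.0000, 0.0000).
r_{12} = e_1·w_2 = 3.0000.
u_2 = w_2 − 3.0000·e_1 = (0.0000, 2.0000).
‖u_2‖ = 2.0000, so e_2 = (0.0000, 1.0000).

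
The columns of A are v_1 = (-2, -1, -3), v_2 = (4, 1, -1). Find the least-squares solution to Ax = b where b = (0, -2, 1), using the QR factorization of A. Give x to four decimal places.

x = (-0.1667, -0.2222)

v_1 = (-2, -1, -3); ‖v_1‖ = 3.7417, so e_1 = (-0.5345, -0.2673, -0.8018).
e_1·v_2 = (-0.5345)·4 + (-0.2673)·1 + (-0.8018)·(-1) = -1.6036.
u_2 = v_2 + 1.6036·e_1 = (3.1429, 0.5714, -2.2857).
‖u_2‖ = 3.9279, so e_2 = (0.8001, 0.1455, -0.5819).
Qᵀb = (-0.2673, -0.8729).
Back-substitute: x_2 = -0.8729/3.9279 = -0.2222.
x_1 = (-0.2673 + 1.6036·(-0.2222))/3.7417 = -0.1667.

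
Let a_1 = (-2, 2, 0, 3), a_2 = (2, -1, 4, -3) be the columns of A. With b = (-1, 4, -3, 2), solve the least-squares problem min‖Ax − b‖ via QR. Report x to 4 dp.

x = (0.4211, -0.5895)

a_1 = (-2, 2, 0, 3); ‖a_1‖ = 4.1231, so e_1 = (-0.4851, 0.4851, 0.0000, 0.7276).
e_1·a_2 = (-0.4851)·2 + 0.4851·(-1) + 0.0000·4 + 0.7276·(-3) = -3.6380.
u_2 = a_2 + 3.6380·e_1 = (0.2353, 0.7647, 4.0000, -0.3529).
‖u_2‖ = 4.0945, so e_2 = (0.0575, 0.1868, 0.9769, -0.0862).
Qᵀb = (3.8806, -2.4136).
Back-substitute: x_2 = -2.4136/4.0945 = -0.5895.
x_1 = (3.8806 + 3.6380·(-0.5895))/4.1231 = 0.4211.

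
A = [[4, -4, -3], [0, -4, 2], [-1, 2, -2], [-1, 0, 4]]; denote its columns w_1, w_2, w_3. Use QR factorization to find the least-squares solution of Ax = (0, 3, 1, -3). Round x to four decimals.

x = (-2.0891, -1.3223, -1.1287)

w_1 = (4, 0, -1, -1); ‖w_1‖ = 4.2426, so q_1 = (0.9428, 0.0000, -0.2357, -0.2357).
q_1·w_2 = 0.9428·(-4) + 0.0000·(-4) + (-0.2357)·2 + (-0.2357)·0 = -4.2426.
u_2 = w_2 + 4.2426·q_1 = (0.0000, -4.0000, 1.0000, -1.0000).
‖u_2‖ = 4.2426, so q_2 = (0.0000, -0.9428, 0.2357, -0.2357).
q_1·w_3 = 0.9428·(-3) + 0.0000·2 + (-0.2357)·(-2) + (-0.2357)·4 = -3.2998; q_2·w_3 = 0.0000·(-3) + (-0.9428)·2 + 0.2357·(-2) + (-0.2357)·4 = -3.2998.
u_3 = w_3 + 3.2998·q_1 + 3.2998·q_2 = (0.1111, -1.1111, -2.0000, 2.4444).
‖u_3‖ = 3.3500, so q_3 = (0.0332, -0.3317, -0.5970, 0.7297).
Qᵀb = (0.4714, -1.8856, -3.7811).
Back-substitute: x_3 = -3.7811/3.3500 = -1.1287.
x_2 = (-1.8856 + 3.2998·(-1.1287))/4.2426 = -1.3223.
x_1 = (0.4714 + 4.2426·(-1.3223) + 3.2998·(-1.1287))/4.2426 = -2.0891.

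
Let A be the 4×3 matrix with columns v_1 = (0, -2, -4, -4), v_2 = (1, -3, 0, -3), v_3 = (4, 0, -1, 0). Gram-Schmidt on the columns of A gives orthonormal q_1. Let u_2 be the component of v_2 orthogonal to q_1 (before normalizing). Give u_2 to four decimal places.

q_1 = v_1/‖v_1‖ = (0, -2, -4, -4)/6.0000 = (0.0000, -0.3333, -0.6667, -0.6667).
r_{12} = q_1·v_2 = 3.0000.
u_2 = v_2 − 3.0000·q_1 = (1.0000, -2.0000, 2.0000, -1.0000).

u_2 = (1.0000, -2.0000, 2.0000, -1.0000)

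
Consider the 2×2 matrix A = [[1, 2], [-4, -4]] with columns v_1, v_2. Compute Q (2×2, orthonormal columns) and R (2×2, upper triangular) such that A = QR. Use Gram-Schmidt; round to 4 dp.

v_1 = (1, -4); ‖v_1‖ = 4.1231, so q_1 = (0.2425, -0.9701).
q_1·v_2 = 0.2425·2 + (-0.9701)·(-4) = 4.3656.
u_2 = v_2 − 4.3656·q_1 = (0.9412, 0.2353).
‖u_2‖ = 0.9701, so q_2 = (0.9701, 0.2425).

Q = [[0.2425, 0.9701], [-0.9701, 0.2425]], R = [[4.1231, 4.3656], [0.0000, 0.9701]]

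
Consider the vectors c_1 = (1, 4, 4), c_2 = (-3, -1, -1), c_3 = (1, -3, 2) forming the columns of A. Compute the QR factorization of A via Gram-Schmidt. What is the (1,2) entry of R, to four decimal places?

r_{12} = -1.9149

c_1 = (1, 4, 4); ‖c_1‖ = 5.7446, so e_1 = (0.1741, 0.6963, 0.6963).
r_{12} = e_1·c_2 = -1.9149.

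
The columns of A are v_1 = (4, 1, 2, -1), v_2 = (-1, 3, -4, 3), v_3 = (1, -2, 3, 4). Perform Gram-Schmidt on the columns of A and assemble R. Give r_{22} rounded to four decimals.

r_{22} = 5.3343

e_1 = v_1/‖v_1‖ = (4, 1, 2, -1)/4.6904 = (0.8528, 0.2132, 0.4264, -0.2132).
r_{12} = e_1·v_2 = -2.5584.
u_2 = v_2 + 2.5584·e_1 = (1.1818, 3.5455, -2.9091, 2.4545).
r_{22} = ‖u_2‖ = 5.3343.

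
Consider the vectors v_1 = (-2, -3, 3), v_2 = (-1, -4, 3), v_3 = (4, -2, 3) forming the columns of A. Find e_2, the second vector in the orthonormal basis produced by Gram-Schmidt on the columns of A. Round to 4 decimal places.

e_1 = v_1/‖v_1‖ = (-2, -3, 3)/4.6904 = (-0.4264, -0.6396, 0.6396).
r_{12} = e_1·v_2 = 4.9036.
u_2 = v_2 − 4.9036·e_1 = (1.0909, -0.8636, -0.1364).
‖u_2‖ = 1.3981, so e_2 = (0.7803, -0.6177, -0.0975).

e_2 = (0.7803, -0.6177, -0.0975)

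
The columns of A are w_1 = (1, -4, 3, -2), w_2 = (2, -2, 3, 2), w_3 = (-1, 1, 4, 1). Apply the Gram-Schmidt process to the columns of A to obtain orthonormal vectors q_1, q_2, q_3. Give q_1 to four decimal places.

q_1 = (0.1826, -0.7303, 0.5477, -0.3651)

w_1 = (1, -4, 3, -2); ‖w_1‖ = 5.4772, so q_1 = (0.1826, -0.7303, 0.5477, -0.3651).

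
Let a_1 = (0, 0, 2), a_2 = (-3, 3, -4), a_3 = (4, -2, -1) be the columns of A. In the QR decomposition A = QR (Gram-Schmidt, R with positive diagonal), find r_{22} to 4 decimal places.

r_{22} = 4.2426

e_1 = a_1/‖a_1‖ = (0, 0, 2)/2.0000 = (0.0000, 0.0000, 1.0000).
r_{12} = e_1·a_2 = -4.0000.
u_2 = a_2 + 4.0000·e_1 = (-3.0000, 3.0000, 0.0000).
r_{22} = ‖u_2‖ = 4.2426.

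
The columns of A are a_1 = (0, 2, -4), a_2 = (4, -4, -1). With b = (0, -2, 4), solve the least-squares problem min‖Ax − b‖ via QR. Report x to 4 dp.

x = (-1.0000, 0.0000)

q_1 = a_1/‖a_1‖ = (0, 2, -4)/4.4721 = (0.0000, 0.4472, -0.8944).
r_{12} = q_1·a_2 = -0.8944.
u_2 = a_2 + 0.8944·q_1 = (4.0000, -3.6000, -1.8000).
‖u_2‖ = 5.6745, so q_2 = (0.7049, -0.6344, -0.3172).
Qᵀb = (-4.4721, 0.0000).
Back-substitute: x_2 = 0.0000/5.6745 = 0.0000.
x_1 = (-4.4721 + 0.8944·0.0000)/4.4721 = -1.0000.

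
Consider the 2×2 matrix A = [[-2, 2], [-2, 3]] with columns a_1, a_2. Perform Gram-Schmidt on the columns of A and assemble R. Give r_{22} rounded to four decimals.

a_1 = (-2, -2); ‖a_1‖ = 2.8284, so e_1 = (-0.7071, -0.7071).
e_1·a_2 = (-0.7071)·2 + (-0.7071)·3 = -3.5355.
u_2 = a_2 + 3.5355·e_1 = (-0.5000, 0.5000).
r_{22} = ‖u_2‖ = 0.7071.

r_{22} = 0.7071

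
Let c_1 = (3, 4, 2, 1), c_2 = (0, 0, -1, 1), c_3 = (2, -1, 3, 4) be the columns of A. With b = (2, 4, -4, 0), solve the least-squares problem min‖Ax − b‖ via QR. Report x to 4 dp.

c_1 = (3, 4, 2, 1); ‖c_1‖ = 5.4772, so e_1 = (0.5477, 0.7303, 0.3651, 0.1826).
e_1·c_2 = 0.5477·0 + 0.7303·0 + 0.3651·(-1) + 0.1826·1 = -0.1826.
u_2 = c_2 + 0.1826·e_1 = (0.1000, 0.1333, -0.9333, 1.0333).
‖u_2‖ = 1.4024, so e_2 = (0.0713, 0.0951, -0.6655, 0.7368).
e_1·c_3 = 0.5477·2 + 0.7303·(-1) + 0.3651·3 + 0.1826·4 = 2.1909; e_2·c_3 = 0.0713·2 + 0.0951·(-1) + (-0.6655)·3 + 0.7368·4 = 0.9983.
u_3 = c_3 − 2.1909·e_1 − 0.9983·e_2 = (0.7288, -2.6949, 2.8644, 2.8644).
‖u_3‖ = 4.9197, so e_3 = (0.1481, -0.5478, 0.5822, 0.5822).
Qᵀb = (2.5560, 3.1851, -4.2238).
Back-substitute: x_3 = -4.2238/4.9197 = -0.8585.
x_2 = (3.1851 − 0.9983·(-0.8585))/1.4024 = 2.8824.
x_1 = (2.5560 + 0.1826·2.8824 − 2.1909·(-0.8585))/5.4772 = 0.9062.

x = (0.9062, 2.8824, -0.8585)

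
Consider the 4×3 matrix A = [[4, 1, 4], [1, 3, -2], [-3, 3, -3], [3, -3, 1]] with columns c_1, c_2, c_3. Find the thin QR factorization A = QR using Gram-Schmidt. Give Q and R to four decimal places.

Q = [[0.6761, 0.4556, 0.5130], [0.1690, 0.6690, -0.6413], [-0.5071, 0.4152, -0.0928], [0.5071, -0.4152, -0.5630]], R = [[5.9161, -1.8593, 4.3948], [0.0000, 4.9541, -1.1765], [0.0000, 0.0000, 3.0498]]

c_1 = (4, 1, -3, 3); ‖c_1‖ = 5.9161, so e_1 = (0.6761, 0.1690, -0.5071, 0.5071).
e_1·c_2 = 0.6761·1 + 0.1690·3 + (-0.5071)·3 + 0.5071·(-3) = -1.8593.
u_2 = c_2 + 1.8593·e_1 = (2.2571, 3.3143, 2.0571, -2.0571).
‖u_2‖ = 4.9541, so e_2 = (0.4556, 0.6690, 0.4152, -0.4152).
e_1·c_3 = 0.6761·4 + 0.1690·(-2) + (-0.5071)·(-3) + 0.5071·1 = 4.3948; e_2·c_3 = 0.4556·4 + 0.6690·(-2) + 0.4152·(-3) + (-0.4152)·1 = -1.1765.
u_3 = c_3 − 4.3948·e_1 + 1.1765·e_2 = (1.5646, -1.9558, -0.2829, -1.7171).
‖u_3‖ = 3.0498, so e_3 = (0.5130, -0.6413, -0.0928, -0.5630).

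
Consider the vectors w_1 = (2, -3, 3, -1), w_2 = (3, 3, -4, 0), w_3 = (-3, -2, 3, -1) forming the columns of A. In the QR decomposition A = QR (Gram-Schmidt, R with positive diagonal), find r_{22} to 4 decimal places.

r_{22} = 4.9211

w_1 = (2, -3, 3, -1); ‖w_1‖ = 4.7958, so e_1 = (0.4170, -0.6255, 0.6255, -0.2085).
e_1·w_2 = 0.4170·3 + (-0.6255)·3 + 0.6255·(-4) + (-0.2085)·0 = -3.1277.
u_2 = w_2 + 3.1277·e_1 = (4.3043, 1.0435, -2.0435, -0.6522).
r_{22} = ‖u_2‖ = 4.9211.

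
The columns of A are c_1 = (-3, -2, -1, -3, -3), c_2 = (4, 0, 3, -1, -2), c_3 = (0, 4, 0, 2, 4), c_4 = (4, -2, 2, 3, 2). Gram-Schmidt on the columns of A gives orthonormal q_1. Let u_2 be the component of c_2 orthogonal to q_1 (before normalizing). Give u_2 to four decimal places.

q_1 = c_1/‖c_1‖ = (-3, -2, -1, -3, -3)/5.6569 = (-0.5303, -0.3536, -0.1768, -0.5303, -0.5303).
r_{12} = q_1·c_2 = -1.0607.
u_2 = c_2 + 1.0607·q_1 = (3.4375, -0.3750, 2.8125, -1.5625, -2.5625).

u_2 = (3.4375, -0.3750, 2.8125, -1.5625, -2.5625)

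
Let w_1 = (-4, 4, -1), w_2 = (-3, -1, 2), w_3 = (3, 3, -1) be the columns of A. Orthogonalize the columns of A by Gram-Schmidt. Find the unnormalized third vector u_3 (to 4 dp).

e_1 = w_1/‖w_1‖ = (-4, 4, -1)/5.7446 = (-0.6963, 0.6963, -0.1741).
r_{12} = e_1·w_2 = 1.0445.
u_2 = w_2 − 1.0445·e_1 = (-2.2727, -1.7273, 2.1818).
‖u_2‖ = 3.5929, so e_2 = (-0.6326, -0.4807, 0.6073).
r_{13} = e_1·w_3 = 0.1741; r_{23} = e_2·w_3 = -3.9472.
u_3 = w_3 − 0.1741·e_1 + 3.9472·e_2 = (0.6244, 0.9812, 1.4272).

u_3 = (0.6244, 0.9812, 1.4272)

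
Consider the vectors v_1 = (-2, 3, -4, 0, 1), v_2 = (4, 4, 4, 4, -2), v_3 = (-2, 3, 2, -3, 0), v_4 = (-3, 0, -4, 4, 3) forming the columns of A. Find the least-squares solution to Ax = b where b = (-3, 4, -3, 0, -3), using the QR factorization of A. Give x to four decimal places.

x = (1.1815, 0.1408, 0.0857, -0.2761)

e_1 = v_1/‖v_1‖ = (-2, 3, -4, 0, 1)/5.4772 = (-0.3651, 0.5477, -0.7303, 0.0000, 0.1826).
r_{12} = e_1·v_2 = -2.5560.
u_2 = v_2 + 2.5560·e_1 = (3.0667, 5.4000, 2.1333, 4.0000, -1.5333).
‖u_2‖ = 7.8401, so e_2 = (0.3912, 0.6888, 0.2721, 0.5102, -0.1956).
r_{13} = e_1·v_3 = 0.9129; r_{23} = e_2·v_3 = 0.2976.
u_3 = v_3 − 0.9129·e_1 − 0.2976·e_2 = (-1.7831, 2.2950, 2.5857, -3.1518, -0.1085).
‖u_3‖ = 5.0078, so e_3 = (-0.3561, 0.4583, 0.5163, -0.6294, -0.0217).
r_{14} = e_1·v_4 = 4.5644; r_{24} = e_2·v_4 = -0.8078; r_{34} = e_3·v_4 = -3.5797.
u_4 = v_4 − 4.5644·e_1 + 0.8078·e_2 + 3.5797·e_3 = (-2.2919, -0.3031, 1.4014, 2.1592, 1.9311).
‖u_4‖ = 3.9623, so e_4 = (-0.5784, -0.0765, 0.3537, 0.5449, 0.4874).
Qᵀb = (4.9295, 1.3520, 1.4173, -1.0939).
Back-substitute: x_4 = -1.0939/3.9623 = -0.2761.
x_3 = (1.4173 + 3.5797·(-0.2761))/5.0078 = 0.0857.
x_2 = (1.3520 − 0.2976·0.0857 + 0.8078·(-0.2761))/7.8401 = 0.1408.
x_1 = (4.9295 + 2.5560·0.1408 − 0.9129·0.0857 − 4.5644·(-0.2761))/5.4772 = 1.1815.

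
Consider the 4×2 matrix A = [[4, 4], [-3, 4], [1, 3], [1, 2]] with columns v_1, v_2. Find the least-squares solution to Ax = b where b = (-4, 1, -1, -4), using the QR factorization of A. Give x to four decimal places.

v_1 = (4, -3, 1, 1); ‖v_1‖ = 5.1962, so e_1 = (0.7698, -0.5774, 0.1925, 0.1925).
e_1·v_2 = 0.7698·4 + (-0.5774)·4 + 0.1925·3 + 0.1925·2 = 1.7321.
u_2 = v_2 − 1.7321·e_1 = (2.6667, 5.0000, 2.6667, 1.6667).
‖u_2‖ = 6.4807, so e_2 = (0.4115, 0.7715, 0.4115, 0.2572).
Qᵀb = (-4.6188, -2.3146).
Back-substitute: x_2 = -2.3146/6.4807 = -0.3571.
x_1 = (-4.6188 − 1.7321·(-0.3571))/5.1962 = -0.7698.

x = (-0.7698, -0.3571)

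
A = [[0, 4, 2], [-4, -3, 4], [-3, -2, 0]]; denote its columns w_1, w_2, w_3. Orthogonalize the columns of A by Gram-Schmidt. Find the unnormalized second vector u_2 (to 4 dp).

u_2 = (4.0000, -0.1200, 0.1600)

w_1 = (0, -4, -3); ‖w_1‖ = 5.0000, so e_1 = (0.0000, -0.8000, -0.6000).
e_1·w_2 = 0.0000·4 + (-0.8000)·(-3) + (-0.6000)·(-2) = 3.6000.
u_2 = w_2 − 3.6000·e_1 = (4.0000, -0.1200, 0.1600).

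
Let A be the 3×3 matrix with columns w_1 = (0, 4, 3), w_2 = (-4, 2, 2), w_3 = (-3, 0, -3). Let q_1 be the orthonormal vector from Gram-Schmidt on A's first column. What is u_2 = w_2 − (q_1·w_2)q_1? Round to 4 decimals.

q_1 = w_1/‖w_1‖ = (0, 4, 3)/5.0000 = (0.0000, 0.8000, 0.6000).
r_{12} = q_1·w_2 = 2.8000.
u_2 = w_2 − 2.8000·q_1 = (-4.0000, -0.2400, 0.3200).

u_2 = (-4.0000, -0.2400, 0.3200)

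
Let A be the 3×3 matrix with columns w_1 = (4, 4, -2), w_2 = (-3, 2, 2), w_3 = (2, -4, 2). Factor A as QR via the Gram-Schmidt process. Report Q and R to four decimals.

Q = [[0.6667, -0.5411, 0.5126], [0.6667, 0.7404, -0.0854], [-0.3333, 0.3987, 0.8544]], R = [[6.0000, -1.3333, -2.0000], [0.0000, 3.9016, -3.2466], [0.0000, 0.0000, 3.0757]]

e_1 = w_1/‖w_1‖ = (4, 4, -2)/6.0000 = (0.6667, 0.6667, -0.3333).
r_{12} = e_1·w_2 = -1.3333.
u_2 = w_2 + 1.3333·e_1 = (-2.1111, 2.8889, 1.5556).
‖u_2‖ = 3.9016, so e_2 = (-0.5411, 0.7404, 0.3987).
r_{13} = e_1·w_3 = -2.0000; r_{23} = e_2·w_3 = -3.2466.
u_3 = w_3 + 2.0000·e_1 + 3.2466·e_2 = (1.5766, -0.2628, 2.6277).
‖u_3‖ = 3.0757, so e_3 = (0.5126, -0.0854, 0.8544).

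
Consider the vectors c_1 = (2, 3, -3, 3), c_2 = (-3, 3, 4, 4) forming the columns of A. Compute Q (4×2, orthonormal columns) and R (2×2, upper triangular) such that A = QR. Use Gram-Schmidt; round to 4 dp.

c_1 = (2, 3, -3, 3); ‖c_1‖ = 5.5678, so q_1 = (0.3592, 0.5388, -0.5388, 0.5388).
q_1·c_2 = 0.3592·(-3) + 0.5388·3 + (-0.5388)·4 + 0.5388·4 = 0.5388.
u_2 = c_2 − 0.5388·q_1 = (-3.1935, 2.7097, 4.2903, 3.7097).
‖u_2‖ = 7.0505, so q_2 = (-0.4530, 0.3843, 0.6085, 0.5262).

Q = [[0.3592, -0.4530], [0.5388, 0.3843], [-0.5388, 0.6085], [0.5388, 0.5262]], R = [[5.5678, 0.5388], [0.0000, 7.0505]]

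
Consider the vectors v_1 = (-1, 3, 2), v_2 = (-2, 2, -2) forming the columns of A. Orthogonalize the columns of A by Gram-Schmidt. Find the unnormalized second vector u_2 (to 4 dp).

v_1 = (-1, 3, 2); ‖v_1‖ = 3.7417, so q_1 = (-0.2673, 0.8018, 0.5345).
q_1·v_2 = (-0.2673)·(-2) + 0.8018·2 + 0.5345·(-2) = 1.0690.
u_2 = v_2 − 1.0690·q_1 = (-1.7143, 1.1429, -2.5714).

u_2 = (-1.7143, 1.1429, -2.5714)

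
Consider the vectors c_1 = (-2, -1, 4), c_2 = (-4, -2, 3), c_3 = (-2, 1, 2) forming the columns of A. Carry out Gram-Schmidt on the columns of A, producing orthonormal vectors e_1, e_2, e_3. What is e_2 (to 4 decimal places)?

c_1 = (-2, -1, 4); ‖c_1‖ = 4.5826, so e_1 = (-0.4364, -0.2182, 0.8729).
e_1·c_2 = (-0.4364)·(-4) + (-0.2182)·(-2) + 0.8729·3 = 4.8008.
u_2 = c_2 − 4.8008·e_1 = (-1.9048, -0.9524, -1.1905).
‖u_2‖ = 2.4398, so e_2 = (-0.7807, -0.3904, -0.4880).

e_2 = (-0.7807, -0.3904, -0.4880)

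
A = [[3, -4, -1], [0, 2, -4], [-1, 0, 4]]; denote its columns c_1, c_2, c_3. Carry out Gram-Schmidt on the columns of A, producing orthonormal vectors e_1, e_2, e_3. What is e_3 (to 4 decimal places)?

c_1 = (3, 0, -1); ‖c_1‖ = 3.1623, so e_1 = (0.9487, 0.0000, -0.3162).
e_1·c_2 = 0.9487·(-4) + 0.0000·2 + (-0.3162)·0 = -3.7947.
u_2 = c_2 + 3.7947·e_1 = (-0.4000, 2.0000, -1.2000).
‖u_2‖ = 2.3664, so e_2 = (-0.1690, 0.8452, -0.5071).
e_1·c_3 = 0.9487·(-1) + 0.0000·(-4) + (-0.3162)·4 = -2.2136; e_2·c_3 = (-0.1690)·(-1) + 0.8452·(-4) + (-0.5071)·4 = -5.2400.
u_3 = c_3 + 2.2136·e_1 + 5.2400·e_2 = (0.2143, 0.4286, 0.6429).
‖u_3‖ = 0.8018, so e_3 = (0.2673, 0.5345, 0.8018).

e_3 = (0.2673, 0.5345, 0.8018)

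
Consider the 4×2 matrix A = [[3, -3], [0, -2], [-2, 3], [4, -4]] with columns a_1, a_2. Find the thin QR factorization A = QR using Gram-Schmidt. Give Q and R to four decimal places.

a_1 = (3, 0, -2, 4); ‖a_1‖ = 5.3852, so q_1 = (0.5571, 0.0000, -0.3714, 0.7428).
q_1·a_2 = 0.5571·(-3) + 0.0000·(-2) + (-0.3714)·3 + 0.7428·(-4) = -5.7566.
u_2 = a_2 + 5.7566·q_1 = (0.2069, -2.0000, 0.8621, 0.2759).
‖u_2‖ = 2.2050, so q_2 = (0.0938, -0.9070, 0.3910, 0.1251).

Q = [[0.5571, 0.0938], [0.0000, -0.9070], [-0.3714, 0.3910], [0.7428, 0.1251]], R = [[5.3852, -5.7566], [0.0000, 2.2050]]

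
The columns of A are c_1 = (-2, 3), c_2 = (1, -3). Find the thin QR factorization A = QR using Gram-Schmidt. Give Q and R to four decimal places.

Q = [[-0.5547, -0.8321], [0.8321, -0.5547]], R = [[3.6056, -3.0509], [0.0000, 0.8321]]

c_1 = (-2, 3); ‖c_1‖ = 3.6056, so q_1 = (-0.5547, 0.8321).
q_1·c_2 = (-0.5547)·1 + 0.8321·(-3) = -3.0509.
u_2 = c_2 + 3.0509·q_1 = (-0.6923, -0.4615).
‖u_2‖ = 0.8321, so q_2 = (-0.8321, -0.5547).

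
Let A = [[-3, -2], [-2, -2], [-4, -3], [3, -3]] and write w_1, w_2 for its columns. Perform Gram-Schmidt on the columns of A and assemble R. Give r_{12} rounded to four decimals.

r_{12} = 2.1089

q_1 = w_1/‖w_1‖ = (-3, -2, -4, 3)/6.1644 = (-0.4867, -0.3244, -0.6489, 0.4867).
r_{12} = q_1·w_2 = 2.1089.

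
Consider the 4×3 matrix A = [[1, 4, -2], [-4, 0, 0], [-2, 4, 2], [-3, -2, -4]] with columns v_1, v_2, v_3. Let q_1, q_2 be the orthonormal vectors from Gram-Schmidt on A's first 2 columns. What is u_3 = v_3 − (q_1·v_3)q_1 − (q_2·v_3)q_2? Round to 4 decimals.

u_3 = (-3.0335, 0.7435, 1.5242, -3.0186)

v_1 = (1, -4, -2, -3); ‖v_1‖ = 5.4772, so q_1 = (0.1826, -0.7303, -0.3651, -0.5477).
q_1·v_2 = 0.1826·4 + (-0.7303)·0 + (-0.3651)·4 + (-0.5477)·(-2) = 0.3651.
u_2 = v_2 − 0.3651·q_1 = (3.9333, 0.2667, 4.1333, -1.8000).
‖u_2‖ = 5.9889, so q_2 = (0.6568, 0.0445, 0.6902, -0.3006).
q_1·v_3 = 0.1826·(-2) + (-0.7303)·0 + (-0.3651)·2 + (-0.5477)·(-4) = 1.0954; q_2·v_3 = 0.6568·(-2) + 0.0445·0 + 0.6902·2 + (-0.3006)·(-4) = 1.2690.
u_3 = v_3 − 1.0954·q_1 − 1.2690·q_2 = (-3.0335, 0.7435, 1.5242, -3.0186).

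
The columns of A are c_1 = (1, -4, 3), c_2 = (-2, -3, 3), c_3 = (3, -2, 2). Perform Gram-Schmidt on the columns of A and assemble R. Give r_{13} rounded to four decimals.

c_1 = (1, -4, 3); ‖c_1‖ = 5.0990, so e_1 = (0.1961, -0.7845, 0.5883).
r_{13} = e_1·c_3 = 3.3340.

r_{13} = 3.3340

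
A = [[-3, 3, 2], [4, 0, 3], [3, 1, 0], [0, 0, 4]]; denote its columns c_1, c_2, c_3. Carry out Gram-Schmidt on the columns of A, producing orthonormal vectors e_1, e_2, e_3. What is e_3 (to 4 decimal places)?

c_1 = (-3, 4, 3, 0); ‖c_1‖ = 5.8310, so e_1 = (-0.5145, 0.6860, 0.5145, 0.0000).
e_1·c_2 = (-0.5145)·3 + 0.6860·0 + 0.5145·1 + 0.0000·0 = -1.0290.
u_2 = c_2 + 1.0290·e_1 = (2.4706, 0.7059, 1.5294, 0.0000).
‖u_2‖ = 2.9902, so e_2 = (0.8262, 0.2361, 0.5115, 0.0000).
e_1·c_3 = (-0.5145)·2 + 0.6860·3 + 0.5145·0 + 0.0000·4 = 1.0290; e_2·c_3 = 0.8262·2 + 0.2361·3 + 0.5115·0 + 0.0000·4 = 2.3607.
u_3 = c_3 − 1.0290·e_1 − 2.3607·e_2 = (0.5789, 1.7368, -1.7368, 4.0000).
‖u_3‖ = 4.7295, so e_3 = (0.1224, 0.3672, -0.3672, 0.8458).

e_3 = (0.1224, 0.3672, -0.3672, 0.8458)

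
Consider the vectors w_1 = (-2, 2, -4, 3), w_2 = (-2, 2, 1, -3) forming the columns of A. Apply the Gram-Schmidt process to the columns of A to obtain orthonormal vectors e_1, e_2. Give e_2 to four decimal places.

w_1 = (-2, 2, -4, 3); ‖w_1‖ = 5.7446, so e_1 = (-0.3482, 0.3482, -0.6963, 0.5222).
e_1·w_2 = (-0.3482)·(-2) + 0.3482·2 + (-0.6963)·1 + 0.5222·(-3) = -0.8704.
u_2 = w_2 + 0.8704·e_1 = (-2.3030, 2.3030, 0.3939, -2.5455).
‖u_2‖ = 4.1524, so e_2 = (-0.5546, 0.5546, 0.0949, -0.6130).

e_2 = (-0.5546, 0.5546, 0.0949, -0.6130)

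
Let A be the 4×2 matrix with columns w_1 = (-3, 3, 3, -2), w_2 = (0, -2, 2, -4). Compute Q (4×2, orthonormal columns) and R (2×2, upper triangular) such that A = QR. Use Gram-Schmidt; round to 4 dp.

Q = [[-0.5388, 0.1653], [0.5388, -0.5923], [0.5388, 0.2617], [-0.3592, -0.7439]], R = [[5.5678, 1.4368], [0.0000, 4.6835]]

e_1 = w_1/‖w_1‖ = (-3, 3, 3, -2)/5.5678 = (-0.5388, 0.5388, 0.5388, -0.3592).
r_{12} = e_1·w_2 = 1.4368.
u_2 = w_2 − 1.4368·e_1 = (0.7742, -2.7742, 1.2258, -3.4839).
‖u_2‖ = 4.6835, so e_2 = (0.1653, -0.5923, 0.2617, -0.7439).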